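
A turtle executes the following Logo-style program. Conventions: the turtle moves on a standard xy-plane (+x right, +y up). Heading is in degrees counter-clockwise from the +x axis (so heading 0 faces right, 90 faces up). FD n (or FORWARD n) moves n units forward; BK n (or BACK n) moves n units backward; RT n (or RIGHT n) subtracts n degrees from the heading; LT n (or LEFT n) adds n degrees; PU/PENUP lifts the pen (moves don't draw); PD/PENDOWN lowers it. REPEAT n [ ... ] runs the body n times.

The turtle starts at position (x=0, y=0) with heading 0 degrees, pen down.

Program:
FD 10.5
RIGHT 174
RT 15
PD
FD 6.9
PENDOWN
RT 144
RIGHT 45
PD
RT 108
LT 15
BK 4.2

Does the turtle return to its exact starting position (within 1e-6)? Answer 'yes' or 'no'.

Answer: no

Derivation:
Executing turtle program step by step:
Start: pos=(0,0), heading=0, pen down
FD 10.5: (0,0) -> (10.5,0) [heading=0, draw]
RT 174: heading 0 -> 186
RT 15: heading 186 -> 171
PD: pen down
FD 6.9: (10.5,0) -> (3.685,1.079) [heading=171, draw]
PD: pen down
RT 144: heading 171 -> 27
RT 45: heading 27 -> 342
PD: pen down
RT 108: heading 342 -> 234
LT 15: heading 234 -> 249
BK 4.2: (3.685,1.079) -> (5.19,5) [heading=249, draw]
Final: pos=(5.19,5), heading=249, 3 segment(s) drawn

Start position: (0, 0)
Final position: (5.19, 5)
Distance = 7.207; >= 1e-6 -> NOT closed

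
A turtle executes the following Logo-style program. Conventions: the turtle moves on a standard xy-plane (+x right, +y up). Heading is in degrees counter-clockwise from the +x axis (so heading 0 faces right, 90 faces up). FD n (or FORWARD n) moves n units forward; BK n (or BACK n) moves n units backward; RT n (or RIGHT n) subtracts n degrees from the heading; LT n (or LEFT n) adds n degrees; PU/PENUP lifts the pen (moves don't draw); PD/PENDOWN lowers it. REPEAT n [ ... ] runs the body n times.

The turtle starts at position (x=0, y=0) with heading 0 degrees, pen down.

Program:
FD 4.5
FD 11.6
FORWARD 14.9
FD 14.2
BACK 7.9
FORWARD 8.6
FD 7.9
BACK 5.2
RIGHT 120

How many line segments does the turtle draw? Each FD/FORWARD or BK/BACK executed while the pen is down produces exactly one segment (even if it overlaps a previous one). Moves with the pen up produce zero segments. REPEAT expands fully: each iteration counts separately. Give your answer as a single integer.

Answer: 8

Derivation:
Executing turtle program step by step:
Start: pos=(0,0), heading=0, pen down
FD 4.5: (0,0) -> (4.5,0) [heading=0, draw]
FD 11.6: (4.5,0) -> (16.1,0) [heading=0, draw]
FD 14.9: (16.1,0) -> (31,0) [heading=0, draw]
FD 14.2: (31,0) -> (45.2,0) [heading=0, draw]
BK 7.9: (45.2,0) -> (37.3,0) [heading=0, draw]
FD 8.6: (37.3,0) -> (45.9,0) [heading=0, draw]
FD 7.9: (45.9,0) -> (53.8,0) [heading=0, draw]
BK 5.2: (53.8,0) -> (48.6,0) [heading=0, draw]
RT 120: heading 0 -> 240
Final: pos=(48.6,0), heading=240, 8 segment(s) drawn
Segments drawn: 8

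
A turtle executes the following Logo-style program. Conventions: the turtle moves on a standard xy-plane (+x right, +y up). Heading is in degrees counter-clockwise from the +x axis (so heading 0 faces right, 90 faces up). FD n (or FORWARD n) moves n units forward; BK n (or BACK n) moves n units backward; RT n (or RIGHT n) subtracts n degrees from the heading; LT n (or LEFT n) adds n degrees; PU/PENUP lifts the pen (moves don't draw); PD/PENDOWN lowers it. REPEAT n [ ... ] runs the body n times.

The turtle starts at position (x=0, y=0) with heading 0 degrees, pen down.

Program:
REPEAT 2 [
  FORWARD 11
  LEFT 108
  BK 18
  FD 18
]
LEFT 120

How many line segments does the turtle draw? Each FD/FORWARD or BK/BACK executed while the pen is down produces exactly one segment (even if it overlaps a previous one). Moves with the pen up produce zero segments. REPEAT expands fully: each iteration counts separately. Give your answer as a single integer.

Answer: 6

Derivation:
Executing turtle program step by step:
Start: pos=(0,0), heading=0, pen down
REPEAT 2 [
  -- iteration 1/2 --
  FD 11: (0,0) -> (11,0) [heading=0, draw]
  LT 108: heading 0 -> 108
  BK 18: (11,0) -> (16.562,-17.119) [heading=108, draw]
  FD 18: (16.562,-17.119) -> (11,0) [heading=108, draw]
  -- iteration 2/2 --
  FD 11: (11,0) -> (7.601,10.462) [heading=108, draw]
  LT 108: heading 108 -> 216
  BK 18: (7.601,10.462) -> (22.163,21.042) [heading=216, draw]
  FD 18: (22.163,21.042) -> (7.601,10.462) [heading=216, draw]
]
LT 120: heading 216 -> 336
Final: pos=(7.601,10.462), heading=336, 6 segment(s) drawn
Segments drawn: 6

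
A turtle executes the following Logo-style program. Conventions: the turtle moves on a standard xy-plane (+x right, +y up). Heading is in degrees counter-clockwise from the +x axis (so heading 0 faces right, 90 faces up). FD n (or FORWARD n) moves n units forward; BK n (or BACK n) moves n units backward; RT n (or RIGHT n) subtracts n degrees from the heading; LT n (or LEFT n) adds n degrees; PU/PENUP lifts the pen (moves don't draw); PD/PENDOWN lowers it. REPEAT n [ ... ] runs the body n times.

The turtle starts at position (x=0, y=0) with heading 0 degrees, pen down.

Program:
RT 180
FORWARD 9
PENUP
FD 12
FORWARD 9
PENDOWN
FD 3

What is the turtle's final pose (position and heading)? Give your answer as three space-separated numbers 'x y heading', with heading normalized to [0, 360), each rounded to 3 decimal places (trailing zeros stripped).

Executing turtle program step by step:
Start: pos=(0,0), heading=0, pen down
RT 180: heading 0 -> 180
FD 9: (0,0) -> (-9,0) [heading=180, draw]
PU: pen up
FD 12: (-9,0) -> (-21,0) [heading=180, move]
FD 9: (-21,0) -> (-30,0) [heading=180, move]
PD: pen down
FD 3: (-30,0) -> (-33,0) [heading=180, draw]
Final: pos=(-33,0), heading=180, 2 segment(s) drawn

Answer: -33 0 180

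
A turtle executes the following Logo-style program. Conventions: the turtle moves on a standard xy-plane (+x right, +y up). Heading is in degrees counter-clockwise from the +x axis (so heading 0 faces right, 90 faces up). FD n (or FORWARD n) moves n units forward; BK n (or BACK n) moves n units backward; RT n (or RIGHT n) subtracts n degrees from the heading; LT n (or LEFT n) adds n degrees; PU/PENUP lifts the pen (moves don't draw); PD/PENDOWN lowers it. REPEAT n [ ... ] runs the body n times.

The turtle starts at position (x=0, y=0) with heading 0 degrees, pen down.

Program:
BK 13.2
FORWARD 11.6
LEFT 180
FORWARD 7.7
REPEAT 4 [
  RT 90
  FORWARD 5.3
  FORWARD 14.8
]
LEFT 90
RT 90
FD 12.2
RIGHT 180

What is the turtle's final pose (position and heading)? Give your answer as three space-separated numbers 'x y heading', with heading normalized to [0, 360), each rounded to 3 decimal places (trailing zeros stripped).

Executing turtle program step by step:
Start: pos=(0,0), heading=0, pen down
BK 13.2: (0,0) -> (-13.2,0) [heading=0, draw]
FD 11.6: (-13.2,0) -> (-1.6,0) [heading=0, draw]
LT 180: heading 0 -> 180
FD 7.7: (-1.6,0) -> (-9.3,0) [heading=180, draw]
REPEAT 4 [
  -- iteration 1/4 --
  RT 90: heading 180 -> 90
  FD 5.3: (-9.3,0) -> (-9.3,5.3) [heading=90, draw]
  FD 14.8: (-9.3,5.3) -> (-9.3,20.1) [heading=90, draw]
  -- iteration 2/4 --
  RT 90: heading 90 -> 0
  FD 5.3: (-9.3,20.1) -> (-4,20.1) [heading=0, draw]
  FD 14.8: (-4,20.1) -> (10.8,20.1) [heading=0, draw]
  -- iteration 3/4 --
  RT 90: heading 0 -> 270
  FD 5.3: (10.8,20.1) -> (10.8,14.8) [heading=270, draw]
  FD 14.8: (10.8,14.8) -> (10.8,0) [heading=270, draw]
  -- iteration 4/4 --
  RT 90: heading 270 -> 180
  FD 5.3: (10.8,0) -> (5.5,0) [heading=180, draw]
  FD 14.8: (5.5,0) -> (-9.3,0) [heading=180, draw]
]
LT 90: heading 180 -> 270
RT 90: heading 270 -> 180
FD 12.2: (-9.3,0) -> (-21.5,0) [heading=180, draw]
RT 180: heading 180 -> 0
Final: pos=(-21.5,0), heading=0, 12 segment(s) drawn

Answer: -21.5 0 0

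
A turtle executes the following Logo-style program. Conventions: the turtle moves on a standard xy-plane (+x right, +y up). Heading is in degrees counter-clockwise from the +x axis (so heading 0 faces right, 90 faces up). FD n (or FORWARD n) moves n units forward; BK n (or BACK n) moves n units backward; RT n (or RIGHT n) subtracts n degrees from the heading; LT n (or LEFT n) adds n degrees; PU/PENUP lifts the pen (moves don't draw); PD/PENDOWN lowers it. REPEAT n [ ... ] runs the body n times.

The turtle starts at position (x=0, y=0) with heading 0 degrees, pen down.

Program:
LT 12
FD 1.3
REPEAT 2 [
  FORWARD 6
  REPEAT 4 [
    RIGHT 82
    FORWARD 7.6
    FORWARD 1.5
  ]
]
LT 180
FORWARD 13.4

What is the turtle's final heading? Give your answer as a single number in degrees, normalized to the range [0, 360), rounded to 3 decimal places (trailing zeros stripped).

Executing turtle program step by step:
Start: pos=(0,0), heading=0, pen down
LT 12: heading 0 -> 12
FD 1.3: (0,0) -> (1.272,0.27) [heading=12, draw]
REPEAT 2 [
  -- iteration 1/2 --
  FD 6: (1.272,0.27) -> (7.14,1.518) [heading=12, draw]
  REPEAT 4 [
    -- iteration 1/4 --
    RT 82: heading 12 -> 290
    FD 7.6: (7.14,1.518) -> (9.74,-5.624) [heading=290, draw]
    FD 1.5: (9.74,-5.624) -> (10.253,-7.033) [heading=290, draw]
    -- iteration 2/4 --
    RT 82: heading 290 -> 208
    FD 7.6: (10.253,-7.033) -> (3.542,-10.601) [heading=208, draw]
    FD 1.5: (3.542,-10.601) -> (2.218,-11.306) [heading=208, draw]
    -- iteration 3/4 --
    RT 82: heading 208 -> 126
    FD 7.6: (2.218,-11.306) -> (-2.249,-5.157) [heading=126, draw]
    FD 1.5: (-2.249,-5.157) -> (-3.131,-3.944) [heading=126, draw]
    -- iteration 4/4 --
    RT 82: heading 126 -> 44
    FD 7.6: (-3.131,-3.944) -> (2.336,1.336) [heading=44, draw]
    FD 1.5: (2.336,1.336) -> (3.415,2.378) [heading=44, draw]
  ]
  -- iteration 2/2 --
  FD 6: (3.415,2.378) -> (7.731,6.546) [heading=44, draw]
  REPEAT 4 [
    -- iteration 1/4 --
    RT 82: heading 44 -> 322
    FD 7.6: (7.731,6.546) -> (13.72,1.867) [heading=322, draw]
    FD 1.5: (13.72,1.867) -> (14.902,0.943) [heading=322, draw]
    -- iteration 2/4 --
    RT 82: heading 322 -> 240
    FD 7.6: (14.902,0.943) -> (11.102,-5.639) [heading=240, draw]
    FD 1.5: (11.102,-5.639) -> (10.352,-6.938) [heading=240, draw]
    -- iteration 3/4 --
    RT 82: heading 240 -> 158
    FD 7.6: (10.352,-6.938) -> (3.306,-4.091) [heading=158, draw]
    FD 1.5: (3.306,-4.091) -> (1.915,-3.529) [heading=158, draw]
    -- iteration 4/4 --
    RT 82: heading 158 -> 76
    FD 7.6: (1.915,-3.529) -> (3.753,3.846) [heading=76, draw]
    FD 1.5: (3.753,3.846) -> (4.116,5.301) [heading=76, draw]
  ]
]
LT 180: heading 76 -> 256
FD 13.4: (4.116,5.301) -> (0.874,-7.701) [heading=256, draw]
Final: pos=(0.874,-7.701), heading=256, 20 segment(s) drawn

Answer: 256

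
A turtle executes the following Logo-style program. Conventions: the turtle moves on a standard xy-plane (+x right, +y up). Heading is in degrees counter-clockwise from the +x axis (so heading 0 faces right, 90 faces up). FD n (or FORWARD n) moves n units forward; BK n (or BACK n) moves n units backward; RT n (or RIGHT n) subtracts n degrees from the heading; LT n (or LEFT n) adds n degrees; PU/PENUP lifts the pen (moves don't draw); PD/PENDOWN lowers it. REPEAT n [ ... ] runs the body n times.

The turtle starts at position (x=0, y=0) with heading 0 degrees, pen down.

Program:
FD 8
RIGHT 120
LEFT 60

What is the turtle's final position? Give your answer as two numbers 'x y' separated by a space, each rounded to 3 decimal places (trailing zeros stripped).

Answer: 8 0

Derivation:
Executing turtle program step by step:
Start: pos=(0,0), heading=0, pen down
FD 8: (0,0) -> (8,0) [heading=0, draw]
RT 120: heading 0 -> 240
LT 60: heading 240 -> 300
Final: pos=(8,0), heading=300, 1 segment(s) drawn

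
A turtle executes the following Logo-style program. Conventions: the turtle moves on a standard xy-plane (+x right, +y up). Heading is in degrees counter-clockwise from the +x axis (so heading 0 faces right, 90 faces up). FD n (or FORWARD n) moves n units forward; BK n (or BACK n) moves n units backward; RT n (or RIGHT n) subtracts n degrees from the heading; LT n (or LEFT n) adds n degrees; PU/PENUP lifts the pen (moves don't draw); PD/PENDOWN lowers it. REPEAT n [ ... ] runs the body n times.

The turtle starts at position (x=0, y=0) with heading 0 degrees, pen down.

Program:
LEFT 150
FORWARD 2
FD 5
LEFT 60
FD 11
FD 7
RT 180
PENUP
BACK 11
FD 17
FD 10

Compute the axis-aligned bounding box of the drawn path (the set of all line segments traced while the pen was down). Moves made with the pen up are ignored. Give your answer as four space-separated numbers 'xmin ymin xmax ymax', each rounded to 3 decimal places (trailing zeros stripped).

Executing turtle program step by step:
Start: pos=(0,0), heading=0, pen down
LT 150: heading 0 -> 150
FD 2: (0,0) -> (-1.732,1) [heading=150, draw]
FD 5: (-1.732,1) -> (-6.062,3.5) [heading=150, draw]
LT 60: heading 150 -> 210
FD 11: (-6.062,3.5) -> (-15.588,-2) [heading=210, draw]
FD 7: (-15.588,-2) -> (-21.651,-5.5) [heading=210, draw]
RT 180: heading 210 -> 30
PU: pen up
BK 11: (-21.651,-5.5) -> (-31.177,-11) [heading=30, move]
FD 17: (-31.177,-11) -> (-16.454,-2.5) [heading=30, move]
FD 10: (-16.454,-2.5) -> (-7.794,2.5) [heading=30, move]
Final: pos=(-7.794,2.5), heading=30, 4 segment(s) drawn

Segment endpoints: x in {-21.651, -15.588, -6.062, -1.732, 0}, y in {-5.5, -2, 0, 1, 3.5}
xmin=-21.651, ymin=-5.5, xmax=0, ymax=3.5

Answer: -21.651 -5.5 0 3.5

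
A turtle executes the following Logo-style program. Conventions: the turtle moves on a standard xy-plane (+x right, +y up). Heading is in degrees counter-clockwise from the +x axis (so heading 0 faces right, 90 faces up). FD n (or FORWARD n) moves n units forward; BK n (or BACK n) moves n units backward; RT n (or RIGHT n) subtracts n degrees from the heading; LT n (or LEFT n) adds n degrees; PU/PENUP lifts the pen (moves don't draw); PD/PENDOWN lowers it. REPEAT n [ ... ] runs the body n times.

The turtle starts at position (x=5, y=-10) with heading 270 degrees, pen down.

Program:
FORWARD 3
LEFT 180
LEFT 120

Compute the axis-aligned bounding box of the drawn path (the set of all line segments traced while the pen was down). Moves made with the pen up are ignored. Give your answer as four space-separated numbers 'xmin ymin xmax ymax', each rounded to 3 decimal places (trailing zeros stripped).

Executing turtle program step by step:
Start: pos=(5,-10), heading=270, pen down
FD 3: (5,-10) -> (5,-13) [heading=270, draw]
LT 180: heading 270 -> 90
LT 120: heading 90 -> 210
Final: pos=(5,-13), heading=210, 1 segment(s) drawn

Segment endpoints: x in {5, 5}, y in {-13, -10}
xmin=5, ymin=-13, xmax=5, ymax=-10

Answer: 5 -13 5 -10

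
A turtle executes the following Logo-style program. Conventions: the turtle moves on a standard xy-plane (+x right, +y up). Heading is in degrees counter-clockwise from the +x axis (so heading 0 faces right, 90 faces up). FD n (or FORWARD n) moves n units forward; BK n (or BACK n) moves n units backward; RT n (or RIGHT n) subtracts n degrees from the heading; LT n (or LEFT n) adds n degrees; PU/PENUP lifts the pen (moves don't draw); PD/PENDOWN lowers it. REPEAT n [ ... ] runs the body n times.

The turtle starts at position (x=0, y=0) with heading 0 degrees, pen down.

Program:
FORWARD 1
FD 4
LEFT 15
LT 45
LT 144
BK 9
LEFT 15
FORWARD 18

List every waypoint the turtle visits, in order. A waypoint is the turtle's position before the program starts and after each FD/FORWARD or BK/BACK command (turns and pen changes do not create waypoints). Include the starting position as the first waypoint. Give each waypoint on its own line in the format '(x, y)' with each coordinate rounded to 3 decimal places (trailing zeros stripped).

Answer: (0, 0)
(1, 0)
(5, 0)
(13.222, 3.661)
(-0.767, -7.667)

Derivation:
Executing turtle program step by step:
Start: pos=(0,0), heading=0, pen down
FD 1: (0,0) -> (1,0) [heading=0, draw]
FD 4: (1,0) -> (5,0) [heading=0, draw]
LT 15: heading 0 -> 15
LT 45: heading 15 -> 60
LT 144: heading 60 -> 204
BK 9: (5,0) -> (13.222,3.661) [heading=204, draw]
LT 15: heading 204 -> 219
FD 18: (13.222,3.661) -> (-0.767,-7.667) [heading=219, draw]
Final: pos=(-0.767,-7.667), heading=219, 4 segment(s) drawn
Waypoints (5 total):
(0, 0)
(1, 0)
(5, 0)
(13.222, 3.661)
(-0.767, -7.667)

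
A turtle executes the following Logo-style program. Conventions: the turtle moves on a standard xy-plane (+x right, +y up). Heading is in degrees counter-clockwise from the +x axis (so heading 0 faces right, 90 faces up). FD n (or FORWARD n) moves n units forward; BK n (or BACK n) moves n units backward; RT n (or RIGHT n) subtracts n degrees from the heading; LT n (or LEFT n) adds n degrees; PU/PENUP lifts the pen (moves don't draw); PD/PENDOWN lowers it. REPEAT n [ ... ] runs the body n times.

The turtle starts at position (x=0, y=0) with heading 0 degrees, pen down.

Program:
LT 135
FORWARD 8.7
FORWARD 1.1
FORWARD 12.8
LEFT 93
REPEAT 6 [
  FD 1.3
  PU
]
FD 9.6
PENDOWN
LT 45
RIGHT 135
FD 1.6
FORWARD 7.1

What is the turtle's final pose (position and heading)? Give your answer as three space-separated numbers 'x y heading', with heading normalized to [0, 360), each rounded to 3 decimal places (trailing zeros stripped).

Executing turtle program step by step:
Start: pos=(0,0), heading=0, pen down
LT 135: heading 0 -> 135
FD 8.7: (0,0) -> (-6.152,6.152) [heading=135, draw]
FD 1.1: (-6.152,6.152) -> (-6.93,6.93) [heading=135, draw]
FD 12.8: (-6.93,6.93) -> (-15.981,15.981) [heading=135, draw]
LT 93: heading 135 -> 228
REPEAT 6 [
  -- iteration 1/6 --
  FD 1.3: (-15.981,15.981) -> (-16.85,15.015) [heading=228, draw]
  PU: pen up
  -- iteration 2/6 --
  FD 1.3: (-16.85,15.015) -> (-17.72,14.048) [heading=228, move]
  PU: pen up
  -- iteration 3/6 --
  FD 1.3: (-17.72,14.048) -> (-18.59,13.082) [heading=228, move]
  PU: pen up
  -- iteration 4/6 --
  FD 1.3: (-18.59,13.082) -> (-19.46,12.116) [heading=228, move]
  PU: pen up
  -- iteration 5/6 --
  FD 1.3: (-19.46,12.116) -> (-20.33,11.15) [heading=228, move]
  PU: pen up
  -- iteration 6/6 --
  FD 1.3: (-20.33,11.15) -> (-21.2,10.184) [heading=228, move]
  PU: pen up
]
FD 9.6: (-21.2,10.184) -> (-27.623,3.05) [heading=228, move]
PD: pen down
LT 45: heading 228 -> 273
RT 135: heading 273 -> 138
FD 1.6: (-27.623,3.05) -> (-28.813,4.121) [heading=138, draw]
FD 7.1: (-28.813,4.121) -> (-34.089,8.871) [heading=138, draw]
Final: pos=(-34.089,8.871), heading=138, 6 segment(s) drawn

Answer: -34.089 8.871 138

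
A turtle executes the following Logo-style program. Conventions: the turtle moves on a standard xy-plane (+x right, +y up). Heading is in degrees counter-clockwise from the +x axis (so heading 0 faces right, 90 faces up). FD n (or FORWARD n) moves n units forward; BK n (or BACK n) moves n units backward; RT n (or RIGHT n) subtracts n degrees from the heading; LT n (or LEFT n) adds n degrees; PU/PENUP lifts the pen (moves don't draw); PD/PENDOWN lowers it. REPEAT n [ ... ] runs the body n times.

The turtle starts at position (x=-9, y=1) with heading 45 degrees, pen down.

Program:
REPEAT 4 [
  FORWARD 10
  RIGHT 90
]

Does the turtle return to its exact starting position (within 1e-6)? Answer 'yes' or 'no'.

Executing turtle program step by step:
Start: pos=(-9,1), heading=45, pen down
REPEAT 4 [
  -- iteration 1/4 --
  FD 10: (-9,1) -> (-1.929,8.071) [heading=45, draw]
  RT 90: heading 45 -> 315
  -- iteration 2/4 --
  FD 10: (-1.929,8.071) -> (5.142,1) [heading=315, draw]
  RT 90: heading 315 -> 225
  -- iteration 3/4 --
  FD 10: (5.142,1) -> (-1.929,-6.071) [heading=225, draw]
  RT 90: heading 225 -> 135
  -- iteration 4/4 --
  FD 10: (-1.929,-6.071) -> (-9,1) [heading=135, draw]
  RT 90: heading 135 -> 45
]
Final: pos=(-9,1), heading=45, 4 segment(s) drawn

Start position: (-9, 1)
Final position: (-9, 1)
Distance = 0; < 1e-6 -> CLOSED

Answer: yes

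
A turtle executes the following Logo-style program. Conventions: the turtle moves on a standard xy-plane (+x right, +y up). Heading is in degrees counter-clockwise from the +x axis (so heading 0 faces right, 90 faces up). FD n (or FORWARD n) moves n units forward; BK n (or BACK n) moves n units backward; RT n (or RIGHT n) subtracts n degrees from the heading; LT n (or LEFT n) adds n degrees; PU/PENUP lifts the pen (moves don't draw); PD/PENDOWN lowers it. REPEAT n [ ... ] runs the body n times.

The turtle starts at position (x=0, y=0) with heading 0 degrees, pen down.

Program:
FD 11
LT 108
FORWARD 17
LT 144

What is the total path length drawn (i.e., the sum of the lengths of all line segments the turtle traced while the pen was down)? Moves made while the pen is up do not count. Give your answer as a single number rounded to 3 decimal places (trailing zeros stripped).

Answer: 28

Derivation:
Executing turtle program step by step:
Start: pos=(0,0), heading=0, pen down
FD 11: (0,0) -> (11,0) [heading=0, draw]
LT 108: heading 0 -> 108
FD 17: (11,0) -> (5.747,16.168) [heading=108, draw]
LT 144: heading 108 -> 252
Final: pos=(5.747,16.168), heading=252, 2 segment(s) drawn

Segment lengths:
  seg 1: (0,0) -> (11,0), length = 11
  seg 2: (11,0) -> (5.747,16.168), length = 17
Total = 28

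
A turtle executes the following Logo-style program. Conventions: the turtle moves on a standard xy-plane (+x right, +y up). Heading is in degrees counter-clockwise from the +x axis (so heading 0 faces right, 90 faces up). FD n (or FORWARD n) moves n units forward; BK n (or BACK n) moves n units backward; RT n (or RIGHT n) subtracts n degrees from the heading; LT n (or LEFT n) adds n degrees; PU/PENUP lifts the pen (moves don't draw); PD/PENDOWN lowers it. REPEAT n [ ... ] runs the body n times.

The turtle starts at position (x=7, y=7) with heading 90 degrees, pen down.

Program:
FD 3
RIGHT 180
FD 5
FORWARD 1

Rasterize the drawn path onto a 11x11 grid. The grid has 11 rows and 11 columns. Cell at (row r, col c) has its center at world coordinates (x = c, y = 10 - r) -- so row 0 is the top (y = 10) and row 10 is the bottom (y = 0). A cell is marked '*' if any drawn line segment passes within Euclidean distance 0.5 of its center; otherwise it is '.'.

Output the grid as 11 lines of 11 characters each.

Answer: .......*...
.......*...
.......*...
.......*...
.......*...
.......*...
.......*...
...........
...........
...........
...........

Derivation:
Segment 0: (7,7) -> (7,10)
Segment 1: (7,10) -> (7,5)
Segment 2: (7,5) -> (7,4)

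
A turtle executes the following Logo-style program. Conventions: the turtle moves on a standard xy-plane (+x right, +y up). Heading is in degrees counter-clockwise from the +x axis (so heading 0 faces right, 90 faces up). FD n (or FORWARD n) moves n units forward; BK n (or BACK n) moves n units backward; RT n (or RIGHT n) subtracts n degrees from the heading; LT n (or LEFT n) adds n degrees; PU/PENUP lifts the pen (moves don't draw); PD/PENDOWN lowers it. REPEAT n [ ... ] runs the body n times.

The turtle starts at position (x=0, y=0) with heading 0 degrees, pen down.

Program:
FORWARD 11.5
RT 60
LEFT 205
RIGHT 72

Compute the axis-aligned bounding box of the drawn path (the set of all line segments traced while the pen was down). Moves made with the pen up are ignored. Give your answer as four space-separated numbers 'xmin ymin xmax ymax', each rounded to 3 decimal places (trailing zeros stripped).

Executing turtle program step by step:
Start: pos=(0,0), heading=0, pen down
FD 11.5: (0,0) -> (11.5,0) [heading=0, draw]
RT 60: heading 0 -> 300
LT 205: heading 300 -> 145
RT 72: heading 145 -> 73
Final: pos=(11.5,0), heading=73, 1 segment(s) drawn

Segment endpoints: x in {0, 11.5}, y in {0}
xmin=0, ymin=0, xmax=11.5, ymax=0

Answer: 0 0 11.5 0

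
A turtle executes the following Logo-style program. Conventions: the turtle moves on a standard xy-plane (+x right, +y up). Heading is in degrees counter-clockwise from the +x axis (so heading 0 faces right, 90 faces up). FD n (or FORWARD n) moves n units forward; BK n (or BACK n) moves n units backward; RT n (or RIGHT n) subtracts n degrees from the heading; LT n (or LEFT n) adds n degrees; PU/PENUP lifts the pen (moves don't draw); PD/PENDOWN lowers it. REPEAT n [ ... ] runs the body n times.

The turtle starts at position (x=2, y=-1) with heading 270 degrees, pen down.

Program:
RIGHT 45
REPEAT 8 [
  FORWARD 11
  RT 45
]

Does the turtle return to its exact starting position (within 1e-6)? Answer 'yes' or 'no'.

Answer: yes

Derivation:
Executing turtle program step by step:
Start: pos=(2,-1), heading=270, pen down
RT 45: heading 270 -> 225
REPEAT 8 [
  -- iteration 1/8 --
  FD 11: (2,-1) -> (-5.778,-8.778) [heading=225, draw]
  RT 45: heading 225 -> 180
  -- iteration 2/8 --
  FD 11: (-5.778,-8.778) -> (-16.778,-8.778) [heading=180, draw]
  RT 45: heading 180 -> 135
  -- iteration 3/8 --
  FD 11: (-16.778,-8.778) -> (-24.556,-1) [heading=135, draw]
  RT 45: heading 135 -> 90
  -- iteration 4/8 --
  FD 11: (-24.556,-1) -> (-24.556,10) [heading=90, draw]
  RT 45: heading 90 -> 45
  -- iteration 5/8 --
  FD 11: (-24.556,10) -> (-16.778,17.778) [heading=45, draw]
  RT 45: heading 45 -> 0
  -- iteration 6/8 --
  FD 11: (-16.778,17.778) -> (-5.778,17.778) [heading=0, draw]
  RT 45: heading 0 -> 315
  -- iteration 7/8 --
  FD 11: (-5.778,17.778) -> (2,10) [heading=315, draw]
  RT 45: heading 315 -> 270
  -- iteration 8/8 --
  FD 11: (2,10) -> (2,-1) [heading=270, draw]
  RT 45: heading 270 -> 225
]
Final: pos=(2,-1), heading=225, 8 segment(s) drawn

Start position: (2, -1)
Final position: (2, -1)
Distance = 0; < 1e-6 -> CLOSED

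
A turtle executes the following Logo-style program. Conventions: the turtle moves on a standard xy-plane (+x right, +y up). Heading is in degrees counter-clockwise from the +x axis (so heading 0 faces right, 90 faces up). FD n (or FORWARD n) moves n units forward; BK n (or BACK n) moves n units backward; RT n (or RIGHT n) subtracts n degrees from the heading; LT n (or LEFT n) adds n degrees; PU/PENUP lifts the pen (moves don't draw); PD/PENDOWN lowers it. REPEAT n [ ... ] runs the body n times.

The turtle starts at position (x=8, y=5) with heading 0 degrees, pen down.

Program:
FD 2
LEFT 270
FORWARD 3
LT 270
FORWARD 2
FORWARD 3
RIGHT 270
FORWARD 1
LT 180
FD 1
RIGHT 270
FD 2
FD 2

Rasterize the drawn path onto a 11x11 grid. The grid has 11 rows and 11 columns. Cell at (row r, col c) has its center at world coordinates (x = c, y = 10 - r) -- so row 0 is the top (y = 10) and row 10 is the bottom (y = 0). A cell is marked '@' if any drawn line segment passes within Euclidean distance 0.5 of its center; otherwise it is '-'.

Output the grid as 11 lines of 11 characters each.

Segment 0: (8,5) -> (10,5)
Segment 1: (10,5) -> (10,2)
Segment 2: (10,2) -> (8,2)
Segment 3: (8,2) -> (5,2)
Segment 4: (5,2) -> (5,1)
Segment 5: (5,1) -> (5,2)
Segment 6: (5,2) -> (3,2)
Segment 7: (3,2) -> (1,2)

Answer: -----------
-----------
-----------
-----------
-----------
--------@@@
----------@
----------@
-@@@@@@@@@@
-----@-----
-----------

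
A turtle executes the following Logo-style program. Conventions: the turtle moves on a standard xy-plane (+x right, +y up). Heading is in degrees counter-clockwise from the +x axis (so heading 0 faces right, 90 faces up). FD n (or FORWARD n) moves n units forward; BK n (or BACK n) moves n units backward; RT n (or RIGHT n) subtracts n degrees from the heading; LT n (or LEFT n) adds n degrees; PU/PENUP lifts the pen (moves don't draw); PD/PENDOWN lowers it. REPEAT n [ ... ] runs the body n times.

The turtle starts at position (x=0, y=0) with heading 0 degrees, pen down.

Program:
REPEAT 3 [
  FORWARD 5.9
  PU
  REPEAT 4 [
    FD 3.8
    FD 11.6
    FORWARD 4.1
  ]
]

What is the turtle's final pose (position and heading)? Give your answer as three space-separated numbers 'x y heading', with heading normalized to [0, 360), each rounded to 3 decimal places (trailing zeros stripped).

Executing turtle program step by step:
Start: pos=(0,0), heading=0, pen down
REPEAT 3 [
  -- iteration 1/3 --
  FD 5.9: (0,0) -> (5.9,0) [heading=0, draw]
  PU: pen up
  REPEAT 4 [
    -- iteration 1/4 --
    FD 3.8: (5.9,0) -> (9.7,0) [heading=0, move]
    FD 11.6: (9.7,0) -> (21.3,0) [heading=0, move]
    FD 4.1: (21.3,0) -> (25.4,0) [heading=0, move]
    -- iteration 2/4 --
    FD 3.8: (25.4,0) -> (29.2,0) [heading=0, move]
    FD 11.6: (29.2,0) -> (40.8,0) [heading=0, move]
    FD 4.1: (40.8,0) -> (44.9,0) [heading=0, move]
    -- iteration 3/4 --
    FD 3.8: (44.9,0) -> (48.7,0) [heading=0, move]
    FD 11.6: (48.7,0) -> (60.3,0) [heading=0, move]
    FD 4.1: (60.3,0) -> (64.4,0) [heading=0, move]
    -- iteration 4/4 --
    FD 3.8: (64.4,0) -> (68.2,0) [heading=0, move]
    FD 11.6: (68.2,0) -> (79.8,0) [heading=0, move]
    FD 4.1: (79.8,0) -> (83.9,0) [heading=0, move]
  ]
  -- iteration 2/3 --
  FD 5.9: (83.9,0) -> (89.8,0) [heading=0, move]
  PU: pen up
  REPEAT 4 [
    -- iteration 1/4 --
    FD 3.8: (89.8,0) -> (93.6,0) [heading=0, move]
    FD 11.6: (93.6,0) -> (105.2,0) [heading=0, move]
    FD 4.1: (105.2,0) -> (109.3,0) [heading=0, move]
    -- iteration 2/4 --
    FD 3.8: (109.3,0) -> (113.1,0) [heading=0, move]
    FD 11.6: (113.1,0) -> (124.7,0) [heading=0, move]
    FD 4.1: (124.7,0) -> (128.8,0) [heading=0, move]
    -- iteration 3/4 --
    FD 3.8: (128.8,0) -> (132.6,0) [heading=0, move]
    FD 11.6: (132.6,0) -> (144.2,0) [heading=0, move]
    FD 4.1: (144.2,0) -> (148.3,0) [heading=0, move]
    -- iteration 4/4 --
    FD 3.8: (148.3,0) -> (152.1,0) [heading=0, move]
    FD 11.6: (152.1,0) -> (163.7,0) [heading=0, move]
    FD 4.1: (163.7,0) -> (167.8,0) [heading=0, move]
  ]
  -- iteration 3/3 --
  FD 5.9: (167.8,0) -> (173.7,0) [heading=0, move]
  PU: pen up
  REPEAT 4 [
    -- iteration 1/4 --
    FD 3.8: (173.7,0) -> (177.5,0) [heading=0, move]
    FD 11.6: (177.5,0) -> (189.1,0) [heading=0, move]
    FD 4.1: (189.1,0) -> (193.2,0) [heading=0, move]
    -- iteration 2/4 --
    FD 3.8: (193.2,0) -> (197,0) [heading=0, move]
    FD 11.6: (197,0) -> (208.6,0) [heading=0, move]
    FD 4.1: (208.6,0) -> (212.7,0) [heading=0, move]
    -- iteration 3/4 --
    FD 3.8: (212.7,0) -> (216.5,0) [heading=0, move]
    FD 11.6: (216.5,0) -> (228.1,0) [heading=0, move]
    FD 4.1: (228.1,0) -> (232.2,0) [heading=0, move]
    -- iteration 4/4 --
    FD 3.8: (232.2,0) -> (236,0) [heading=0, move]
    FD 11.6: (236,0) -> (247.6,0) [heading=0, move]
    FD 4.1: (247.6,0) -> (251.7,0) [heading=0, move]
  ]
]
Final: pos=(251.7,0), heading=0, 1 segment(s) drawn

Answer: 251.7 0 0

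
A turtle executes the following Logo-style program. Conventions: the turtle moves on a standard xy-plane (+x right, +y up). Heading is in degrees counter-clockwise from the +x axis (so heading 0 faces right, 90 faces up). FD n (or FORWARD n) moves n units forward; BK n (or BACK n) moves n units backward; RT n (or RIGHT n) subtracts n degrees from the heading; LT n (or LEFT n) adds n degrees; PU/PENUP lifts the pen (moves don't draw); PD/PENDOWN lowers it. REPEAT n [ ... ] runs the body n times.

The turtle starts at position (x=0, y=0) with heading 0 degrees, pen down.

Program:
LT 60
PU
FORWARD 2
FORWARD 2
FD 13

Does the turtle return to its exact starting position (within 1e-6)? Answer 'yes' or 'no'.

Executing turtle program step by step:
Start: pos=(0,0), heading=0, pen down
LT 60: heading 0 -> 60
PU: pen up
FD 2: (0,0) -> (1,1.732) [heading=60, move]
FD 2: (1,1.732) -> (2,3.464) [heading=60, move]
FD 13: (2,3.464) -> (8.5,14.722) [heading=60, move]
Final: pos=(8.5,14.722), heading=60, 0 segment(s) drawn

Start position: (0, 0)
Final position: (8.5, 14.722)
Distance = 17; >= 1e-6 -> NOT closed

Answer: no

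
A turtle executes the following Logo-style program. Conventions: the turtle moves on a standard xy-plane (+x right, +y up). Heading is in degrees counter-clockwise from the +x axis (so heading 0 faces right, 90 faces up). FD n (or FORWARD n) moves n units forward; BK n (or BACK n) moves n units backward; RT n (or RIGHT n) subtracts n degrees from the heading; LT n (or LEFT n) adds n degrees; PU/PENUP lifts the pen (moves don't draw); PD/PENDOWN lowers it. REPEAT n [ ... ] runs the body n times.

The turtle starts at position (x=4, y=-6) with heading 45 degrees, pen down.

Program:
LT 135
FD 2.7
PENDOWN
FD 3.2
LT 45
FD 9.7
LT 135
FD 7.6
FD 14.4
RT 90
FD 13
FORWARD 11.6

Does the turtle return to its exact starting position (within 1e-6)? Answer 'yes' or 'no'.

Executing turtle program step by step:
Start: pos=(4,-6), heading=45, pen down
LT 135: heading 45 -> 180
FD 2.7: (4,-6) -> (1.3,-6) [heading=180, draw]
PD: pen down
FD 3.2: (1.3,-6) -> (-1.9,-6) [heading=180, draw]
LT 45: heading 180 -> 225
FD 9.7: (-1.9,-6) -> (-8.759,-12.859) [heading=225, draw]
LT 135: heading 225 -> 0
FD 7.6: (-8.759,-12.859) -> (-1.159,-12.859) [heading=0, draw]
FD 14.4: (-1.159,-12.859) -> (13.241,-12.859) [heading=0, draw]
RT 90: heading 0 -> 270
FD 13: (13.241,-12.859) -> (13.241,-25.859) [heading=270, draw]
FD 11.6: (13.241,-25.859) -> (13.241,-37.459) [heading=270, draw]
Final: pos=(13.241,-37.459), heading=270, 7 segment(s) drawn

Start position: (4, -6)
Final position: (13.241, -37.459)
Distance = 32.788; >= 1e-6 -> NOT closed

Answer: no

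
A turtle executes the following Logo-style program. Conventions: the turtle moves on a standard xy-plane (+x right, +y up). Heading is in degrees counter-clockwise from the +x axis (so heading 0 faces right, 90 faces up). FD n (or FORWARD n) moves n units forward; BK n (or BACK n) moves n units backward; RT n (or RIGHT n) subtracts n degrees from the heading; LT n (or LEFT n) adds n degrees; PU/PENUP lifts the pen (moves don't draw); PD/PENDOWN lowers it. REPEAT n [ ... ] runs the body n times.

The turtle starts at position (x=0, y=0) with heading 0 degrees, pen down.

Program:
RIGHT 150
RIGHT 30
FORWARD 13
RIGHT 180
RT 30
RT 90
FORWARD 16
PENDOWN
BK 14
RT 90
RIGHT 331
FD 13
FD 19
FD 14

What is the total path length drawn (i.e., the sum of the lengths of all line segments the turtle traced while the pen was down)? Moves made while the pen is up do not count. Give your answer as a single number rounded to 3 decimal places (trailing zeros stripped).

Executing turtle program step by step:
Start: pos=(0,0), heading=0, pen down
RT 150: heading 0 -> 210
RT 30: heading 210 -> 180
FD 13: (0,0) -> (-13,0) [heading=180, draw]
RT 180: heading 180 -> 0
RT 30: heading 0 -> 330
RT 90: heading 330 -> 240
FD 16: (-13,0) -> (-21,-13.856) [heading=240, draw]
PD: pen down
BK 14: (-21,-13.856) -> (-14,-1.732) [heading=240, draw]
RT 90: heading 240 -> 150
RT 331: heading 150 -> 179
FD 13: (-14,-1.732) -> (-26.998,-1.505) [heading=179, draw]
FD 19: (-26.998,-1.505) -> (-45.995,-1.174) [heading=179, draw]
FD 14: (-45.995,-1.174) -> (-59.993,-0.929) [heading=179, draw]
Final: pos=(-59.993,-0.929), heading=179, 6 segment(s) drawn

Segment lengths:
  seg 1: (0,0) -> (-13,0), length = 13
  seg 2: (-13,0) -> (-21,-13.856), length = 16
  seg 3: (-21,-13.856) -> (-14,-1.732), length = 14
  seg 4: (-14,-1.732) -> (-26.998,-1.505), length = 13
  seg 5: (-26.998,-1.505) -> (-45.995,-1.174), length = 19
  seg 6: (-45.995,-1.174) -> (-59.993,-0.929), length = 14
Total = 89

Answer: 89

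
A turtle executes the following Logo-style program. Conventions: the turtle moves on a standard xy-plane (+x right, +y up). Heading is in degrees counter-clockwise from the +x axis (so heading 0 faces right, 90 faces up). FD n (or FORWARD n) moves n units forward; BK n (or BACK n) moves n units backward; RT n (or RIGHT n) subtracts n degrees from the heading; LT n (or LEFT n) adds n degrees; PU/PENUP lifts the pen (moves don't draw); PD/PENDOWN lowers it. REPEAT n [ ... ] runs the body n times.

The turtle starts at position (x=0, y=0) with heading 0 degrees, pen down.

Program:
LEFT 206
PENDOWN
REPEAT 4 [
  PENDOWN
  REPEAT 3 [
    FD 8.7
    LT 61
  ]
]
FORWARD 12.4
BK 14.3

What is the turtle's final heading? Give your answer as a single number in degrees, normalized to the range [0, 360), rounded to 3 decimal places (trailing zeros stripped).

Answer: 218

Derivation:
Executing turtle program step by step:
Start: pos=(0,0), heading=0, pen down
LT 206: heading 0 -> 206
PD: pen down
REPEAT 4 [
  -- iteration 1/4 --
  PD: pen down
  REPEAT 3 [
    -- iteration 1/3 --
    FD 8.7: (0,0) -> (-7.82,-3.814) [heading=206, draw]
    LT 61: heading 206 -> 267
    -- iteration 2/3 --
    FD 8.7: (-7.82,-3.814) -> (-8.275,-12.502) [heading=267, draw]
    LT 61: heading 267 -> 328
    -- iteration 3/3 --
    FD 8.7: (-8.275,-12.502) -> (-0.897,-17.112) [heading=328, draw]
    LT 61: heading 328 -> 29
  ]
  -- iteration 2/4 --
  PD: pen down
  REPEAT 3 [
    -- iteration 1/3 --
    FD 8.7: (-0.897,-17.112) -> (6.712,-12.894) [heading=29, draw]
    LT 61: heading 29 -> 90
    -- iteration 2/3 --
    FD 8.7: (6.712,-12.894) -> (6.712,-4.194) [heading=90, draw]
    LT 61: heading 90 -> 151
    -- iteration 3/3 --
    FD 8.7: (6.712,-4.194) -> (-0.897,0.023) [heading=151, draw]
    LT 61: heading 151 -> 212
  ]
  -- iteration 3/4 --
  PD: pen down
  REPEAT 3 [
    -- iteration 1/3 --
    FD 8.7: (-0.897,0.023) -> (-8.275,-4.587) [heading=212, draw]
    LT 61: heading 212 -> 273
    -- iteration 2/3 --
    FD 8.7: (-8.275,-4.587) -> (-7.82,-13.275) [heading=273, draw]
    LT 61: heading 273 -> 334
    -- iteration 3/3 --
    FD 8.7: (-7.82,-13.275) -> (0,-17.089) [heading=334, draw]
    LT 61: heading 334 -> 35
  ]
  -- iteration 4/4 --
  PD: pen down
  REPEAT 3 [
    -- iteration 1/3 --
    FD 8.7: (0,-17.089) -> (7.127,-12.099) [heading=35, draw]
    LT 61: heading 35 -> 96
    -- iteration 2/3 --
    FD 8.7: (7.127,-12.099) -> (6.217,-3.446) [heading=96, draw]
    LT 61: heading 96 -> 157
    -- iteration 3/3 --
    FD 8.7: (6.217,-3.446) -> (-1.791,-0.047) [heading=157, draw]
    LT 61: heading 157 -> 218
  ]
]
FD 12.4: (-1.791,-0.047) -> (-11.563,-7.681) [heading=218, draw]
BK 14.3: (-11.563,-7.681) -> (-0.294,1.123) [heading=218, draw]
Final: pos=(-0.294,1.123), heading=218, 14 segment(s) drawn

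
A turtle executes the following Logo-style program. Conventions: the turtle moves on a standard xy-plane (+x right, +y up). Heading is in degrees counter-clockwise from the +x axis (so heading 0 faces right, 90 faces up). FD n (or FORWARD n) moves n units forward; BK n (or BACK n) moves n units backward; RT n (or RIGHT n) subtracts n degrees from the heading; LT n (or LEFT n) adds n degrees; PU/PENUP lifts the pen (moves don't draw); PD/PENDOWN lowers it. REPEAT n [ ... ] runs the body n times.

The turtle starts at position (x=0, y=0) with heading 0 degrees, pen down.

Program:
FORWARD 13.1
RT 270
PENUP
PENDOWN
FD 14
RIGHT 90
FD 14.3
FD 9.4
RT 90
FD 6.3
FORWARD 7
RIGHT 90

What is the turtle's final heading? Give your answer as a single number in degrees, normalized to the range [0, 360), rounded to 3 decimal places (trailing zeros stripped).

Executing turtle program step by step:
Start: pos=(0,0), heading=0, pen down
FD 13.1: (0,0) -> (13.1,0) [heading=0, draw]
RT 270: heading 0 -> 90
PU: pen up
PD: pen down
FD 14: (13.1,0) -> (13.1,14) [heading=90, draw]
RT 90: heading 90 -> 0
FD 14.3: (13.1,14) -> (27.4,14) [heading=0, draw]
FD 9.4: (27.4,14) -> (36.8,14) [heading=0, draw]
RT 90: heading 0 -> 270
FD 6.3: (36.8,14) -> (36.8,7.7) [heading=270, draw]
FD 7: (36.8,7.7) -> (36.8,0.7) [heading=270, draw]
RT 90: heading 270 -> 180
Final: pos=(36.8,0.7), heading=180, 6 segment(s) drawn

Answer: 180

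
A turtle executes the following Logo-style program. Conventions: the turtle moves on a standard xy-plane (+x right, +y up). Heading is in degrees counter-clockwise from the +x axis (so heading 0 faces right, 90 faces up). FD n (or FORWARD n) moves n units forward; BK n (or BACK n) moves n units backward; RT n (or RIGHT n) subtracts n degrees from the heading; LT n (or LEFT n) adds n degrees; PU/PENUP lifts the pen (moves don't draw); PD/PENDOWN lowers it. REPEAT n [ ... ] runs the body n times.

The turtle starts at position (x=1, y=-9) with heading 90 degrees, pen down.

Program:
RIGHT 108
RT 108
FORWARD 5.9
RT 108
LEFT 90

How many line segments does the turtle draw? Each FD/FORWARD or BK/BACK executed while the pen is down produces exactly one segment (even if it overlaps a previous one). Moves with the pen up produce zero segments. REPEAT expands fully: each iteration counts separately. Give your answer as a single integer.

Answer: 1

Derivation:
Executing turtle program step by step:
Start: pos=(1,-9), heading=90, pen down
RT 108: heading 90 -> 342
RT 108: heading 342 -> 234
FD 5.9: (1,-9) -> (-2.468,-13.773) [heading=234, draw]
RT 108: heading 234 -> 126
LT 90: heading 126 -> 216
Final: pos=(-2.468,-13.773), heading=216, 1 segment(s) drawn
Segments drawn: 1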